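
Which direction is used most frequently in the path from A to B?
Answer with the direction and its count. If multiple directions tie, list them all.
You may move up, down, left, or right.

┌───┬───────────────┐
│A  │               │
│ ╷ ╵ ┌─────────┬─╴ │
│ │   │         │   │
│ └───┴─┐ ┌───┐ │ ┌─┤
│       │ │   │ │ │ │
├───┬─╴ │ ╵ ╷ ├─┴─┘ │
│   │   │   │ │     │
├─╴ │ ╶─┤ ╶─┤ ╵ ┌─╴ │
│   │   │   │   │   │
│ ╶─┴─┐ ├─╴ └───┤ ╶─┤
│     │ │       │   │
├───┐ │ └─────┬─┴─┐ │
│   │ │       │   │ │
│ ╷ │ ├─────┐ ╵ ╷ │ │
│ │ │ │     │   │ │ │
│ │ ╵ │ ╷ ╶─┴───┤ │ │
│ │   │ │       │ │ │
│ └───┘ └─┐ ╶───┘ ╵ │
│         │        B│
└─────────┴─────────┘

Directions: down, down, right, right, right, down, left, down, right, down, down, right, right, right, down, right, up, right, down, down, down, right
Counts: {'down': 10, 'right': 10, 'left': 1, 'up': 1}
Most common: down and right (tied at 10 times each)

Solution:

┌───┬───────────────┐
│A  │               │
│ ╷ ╵ ┌─────────┬─╴ │
│↓│   │         │   │
│ └───┴─┐ ┌───┐ │ ┌─┤
│↳ → → ↓│ │   │ │ │ │
├───┬─╴ │ ╵ ╷ ├─┴─┘ │
│   │↓ ↲│   │ │     │
├─╴ │ ╶─┤ ╶─┤ ╵ ┌─╴ │
│   │↳ ↓│   │   │   │
│ ╶─┴─┐ ├─╴ └───┤ ╶─┤
│     │↓│       │   │
├───┐ │ └─────┬─┴─┐ │
│   │ │↳ → → ↓│↱ ↓│ │
│ ╷ │ ├─────┐ ╵ ╷ │ │
│ │ │ │     │↳ ↑│↓│ │
│ │ ╵ │ ╷ ╶─┴───┤ │ │
│ │   │ │       │↓│ │
│ └───┘ └─┐ ╶───┘ ╵ │
│         │      ↳ B│
└─────────┴─────────┘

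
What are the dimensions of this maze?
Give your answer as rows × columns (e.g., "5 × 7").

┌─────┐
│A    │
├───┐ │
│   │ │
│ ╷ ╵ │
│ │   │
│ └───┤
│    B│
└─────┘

Counting the maze dimensions:
Rows (vertical): 4
Columns (horizontal): 3
Dimensions: 4 × 3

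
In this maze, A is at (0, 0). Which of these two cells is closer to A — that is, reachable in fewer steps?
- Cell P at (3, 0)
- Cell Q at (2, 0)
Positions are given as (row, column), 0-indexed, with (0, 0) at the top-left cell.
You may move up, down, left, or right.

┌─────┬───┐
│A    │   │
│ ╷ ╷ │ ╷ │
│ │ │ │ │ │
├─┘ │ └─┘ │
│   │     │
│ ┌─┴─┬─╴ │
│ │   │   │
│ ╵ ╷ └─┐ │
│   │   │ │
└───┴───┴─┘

Shortest path A → P at (3, 0): 5 steps
Shortest path A → Q at (2, 0): 4 steps

Q is closer (4 steps vs 5 steps).

Path to P:

┌─────┬───┐
│A ↓  │   │
│ ╷ ╷ │ ╷ │
│ │↓│ │ │ │
├─┘ │ └─┘ │
│↓ ↲│     │
│ ┌─┴─┬─╴ │
│P│   │   │
│ ╵ ╷ └─┐ │
│   │   │ │
└───┴───┴─┘

Path to Q:

┌─────┬───┐
│A ↓  │   │
│ ╷ ╷ │ ╷ │
│ │↓│ │ │ │
├─┘ │ └─┘ │
│Q ↲│     │
│ ┌─┴─┬─╴ │
│ │   │   │
│ ╵ ╷ └─┐ │
│   │   │ │
└───┴───┴─┘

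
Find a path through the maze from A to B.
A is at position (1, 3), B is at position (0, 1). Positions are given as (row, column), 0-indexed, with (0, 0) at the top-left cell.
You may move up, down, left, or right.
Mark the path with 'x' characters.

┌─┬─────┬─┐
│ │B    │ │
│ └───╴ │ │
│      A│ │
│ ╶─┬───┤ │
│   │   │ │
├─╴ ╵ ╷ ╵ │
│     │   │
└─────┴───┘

Finding the shortest path from (1, 3) to (0, 1):
Path length: 3 steps
Directions: up → left → left

Solution:

┌─┬─────┬─┐
│ │B x x│ │
│ └───╴ │ │
│      A│ │
│ ╶─┬───┤ │
│   │   │ │
├─╴ ╵ ╷ ╵ │
│     │   │
└─────┴───┘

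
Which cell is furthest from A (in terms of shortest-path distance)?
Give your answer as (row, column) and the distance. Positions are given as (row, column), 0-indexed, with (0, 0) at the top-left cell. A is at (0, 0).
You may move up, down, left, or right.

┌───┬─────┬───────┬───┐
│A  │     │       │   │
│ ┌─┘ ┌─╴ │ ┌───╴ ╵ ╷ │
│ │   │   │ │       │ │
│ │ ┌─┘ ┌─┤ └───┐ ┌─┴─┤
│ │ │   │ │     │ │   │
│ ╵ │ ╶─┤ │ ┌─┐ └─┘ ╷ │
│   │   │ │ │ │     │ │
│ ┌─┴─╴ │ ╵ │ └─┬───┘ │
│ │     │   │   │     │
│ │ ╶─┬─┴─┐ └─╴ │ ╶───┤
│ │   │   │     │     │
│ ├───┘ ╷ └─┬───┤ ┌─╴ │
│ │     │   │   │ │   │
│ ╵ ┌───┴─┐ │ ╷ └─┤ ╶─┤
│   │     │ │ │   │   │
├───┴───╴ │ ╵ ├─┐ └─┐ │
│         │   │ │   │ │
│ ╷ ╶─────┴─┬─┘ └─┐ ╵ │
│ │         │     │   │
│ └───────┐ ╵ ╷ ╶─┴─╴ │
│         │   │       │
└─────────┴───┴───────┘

Computing BFS distances from A to all cells:
Furthest cell: (1, 10)
Distance: 57 steps

Path from A to the furthest cell:

┌───┬─────┬───────┬───┐
│A  │     │↱ → → ↓│↱ ↓│
│ ┌─┘ ┌─╴ │ ┌───╴ ╵ ╷ │
│↓│   │   │↑│    ↳ ↑│B│
│ │ ┌─┘ ┌─┤ └───┐ ┌─┴─┤
│↓│ │   │ │↑ ← ↰│ │↓ ↰│
│ ╵ │ ╶─┤ │ ┌─┐ └─┘ ╷ │
│↓  │   │ │ │ │↑ ← ↲│↑│
│ ┌─┴─╴ │ ╵ │ └─┬───┘ │
│↓│     │   │   │↱ → ↑│
│ │ ╶─┬─┴─┐ └─╴ │ ╶───┤
│↓│   │↱ ↓│     │↑ ← ↰│
│ ├───┘ ╷ └─┬───┤ ┌─╴ │
│↓│↱ → ↑│↳ ↓│↱ ↓│ │↱ ↑│
│ ╵ ┌───┴─┐ │ ╷ └─┤ ╶─┤
│↳ ↑│     │↓│↑│↳ ↓│↑ ↰│
├───┴───╴ │ ╵ ├─┐ └─┐ │
│         │↳ ↑│ │↳ ↓│↑│
│ ╷ ╶─────┴─┬─┘ └─┐ ╵ │
│ │         │     │↳ ↑│
│ └───────┐ ╵ ╷ ╶─┴─╴ │
│         │   │       │
└─────────┴───┴───────┘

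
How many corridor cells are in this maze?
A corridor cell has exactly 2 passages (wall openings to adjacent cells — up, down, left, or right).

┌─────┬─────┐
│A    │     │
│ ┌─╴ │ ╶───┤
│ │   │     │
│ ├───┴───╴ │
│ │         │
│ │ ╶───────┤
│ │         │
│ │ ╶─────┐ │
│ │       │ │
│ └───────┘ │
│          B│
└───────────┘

Counting cells with exactly 2 passages:
Total corridor cells: 32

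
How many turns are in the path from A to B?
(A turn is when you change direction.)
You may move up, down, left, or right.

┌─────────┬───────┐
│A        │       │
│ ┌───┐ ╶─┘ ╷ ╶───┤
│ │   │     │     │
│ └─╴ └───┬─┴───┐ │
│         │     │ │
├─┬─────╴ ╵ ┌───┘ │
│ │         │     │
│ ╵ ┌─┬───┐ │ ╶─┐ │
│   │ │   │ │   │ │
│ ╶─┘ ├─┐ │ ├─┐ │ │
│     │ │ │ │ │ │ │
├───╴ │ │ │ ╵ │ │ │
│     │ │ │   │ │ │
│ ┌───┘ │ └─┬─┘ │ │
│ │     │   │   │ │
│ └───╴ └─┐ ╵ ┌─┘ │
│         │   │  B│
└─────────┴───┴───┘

Directions: right, right, right, down, right, right, up, right, down, right, right, down, down, down, down, down, down, down
Number of turns: 7

Solution:

┌─────────┬───────┐
│A → → ↓  │↱ ↓    │
│ ┌───┐ ╶─┘ ╷ ╶───┤
│ │   │↳ → ↑│↳ → ↓│
│ └─╴ └───┬─┴───┐ │
│         │     │↓│
├─┬─────╴ ╵ ┌───┘ │
│ │         │    ↓│
│ ╵ ┌─┬───┐ │ ╶─┐ │
│   │ │   │ │   │↓│
│ ╶─┘ ├─┐ │ ├─┐ │ │
│     │ │ │ │ │ │↓│
├───╴ │ │ │ ╵ │ │ │
│     │ │ │   │ │↓│
│ ┌───┘ │ └─┬─┘ │ │
│ │     │   │   │↓│
│ └───╴ └─┐ ╵ ┌─┘ │
│         │   │  B│
└─────────┴───┴───┘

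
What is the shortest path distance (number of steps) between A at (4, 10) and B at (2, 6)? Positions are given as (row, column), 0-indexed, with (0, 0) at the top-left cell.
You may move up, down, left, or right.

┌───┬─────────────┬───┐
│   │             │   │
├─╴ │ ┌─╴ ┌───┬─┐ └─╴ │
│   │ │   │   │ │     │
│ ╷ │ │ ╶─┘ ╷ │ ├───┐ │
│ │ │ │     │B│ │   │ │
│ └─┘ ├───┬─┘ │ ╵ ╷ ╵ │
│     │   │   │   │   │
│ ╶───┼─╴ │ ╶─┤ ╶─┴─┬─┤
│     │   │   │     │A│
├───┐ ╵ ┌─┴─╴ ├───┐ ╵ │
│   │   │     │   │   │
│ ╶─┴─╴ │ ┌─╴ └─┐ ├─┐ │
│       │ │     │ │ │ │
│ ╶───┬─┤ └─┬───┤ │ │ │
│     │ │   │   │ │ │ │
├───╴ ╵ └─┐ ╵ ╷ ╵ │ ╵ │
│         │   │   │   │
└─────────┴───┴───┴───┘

Finding path from (4, 10) to (2, 6):
Path: (4,10) → (5,10) → (5,9) → (4,9) → (4,8) → (4,7) → (3,7) → (3,8) → (2,8) → (2,9) → (3,9) → (3,10) → (2,10) → (1,10) → (1,9) → (1,8) → (0,8) → (0,7) → (0,6) → (0,5) → (0,4) → (1,4) → (1,3) → (2,3) → (2,4) → (2,5) → (1,5) → (1,6) → (2,6)
Distance: 28 steps

Solution:

┌───┬─────────────┬───┐
│   │    ↓ ← ← ← ↰│   │
├─╴ │ ┌─╴ ┌───┬─┐ └─╴ │
│   │ │↓ ↲│↱ ↓│ │↑ ← ↰│
│ ╷ │ │ ╶─┘ ╷ │ ├───┐ │
│ │ │ │↳ → ↑│B│ │↱ ↓│↑│
│ └─┘ ├───┬─┘ │ ╵ ╷ ╵ │
│     │   │   │↱ ↑│↳ ↑│
│ ╶───┼─╴ │ ╶─┤ ╶─┴─┬─┤
│     │   │   │↑ ← ↰│A│
├───┐ ╵ ┌─┴─╴ ├───┐ ╵ │
│   │   │     │   │↑ ↲│
│ ╶─┴─╴ │ ┌─╴ └─┐ ├─┐ │
│       │ │     │ │ │ │
│ ╶───┬─┤ └─┬───┤ │ │ │
│     │ │   │   │ │ │ │
├───╴ ╵ └─┐ ╵ ╷ ╵ │ ╵ │
│         │   │   │   │
└─────────┴───┴───┴───┘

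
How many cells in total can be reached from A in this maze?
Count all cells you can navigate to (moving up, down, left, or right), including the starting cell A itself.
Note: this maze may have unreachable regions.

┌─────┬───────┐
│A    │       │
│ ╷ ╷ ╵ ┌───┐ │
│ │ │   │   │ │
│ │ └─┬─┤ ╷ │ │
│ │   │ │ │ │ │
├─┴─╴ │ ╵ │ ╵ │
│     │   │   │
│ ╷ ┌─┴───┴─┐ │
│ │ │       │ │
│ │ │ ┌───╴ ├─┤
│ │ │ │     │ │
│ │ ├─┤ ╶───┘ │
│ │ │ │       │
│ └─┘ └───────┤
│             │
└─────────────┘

Using BFS/flood-fill to find all reachable cells from A:
Maze size: 8 × 7 = 56 total cells
13 cell(s) are walled off and cannot be reached from A.
Reachable cells: 43

Reachable region (· marks reachable cells):

┌─────┬───────┐
│A · ·│· · · ·│
│ ╷ ╷ ╵ ┌───┐ │
│·│·│· ·│· ·│·│
│ │ └─┬─┤ ╷ │ │
│·│· ·│·│·│·│·│
├─┴─╴ │ ╵ │ ╵ │
│· · ·│· ·│· ·│
│ ╷ ┌─┴───┴─┐ │
│·│·│       │·│
│ │ │ ┌───╴ ├─┤
│·│·│ │     │ │
│ │ ├─┤ ╶───┘ │
│·│·│·│       │
│ └─┘ └───────┤
│· · · · · · ·│
└─────────────┘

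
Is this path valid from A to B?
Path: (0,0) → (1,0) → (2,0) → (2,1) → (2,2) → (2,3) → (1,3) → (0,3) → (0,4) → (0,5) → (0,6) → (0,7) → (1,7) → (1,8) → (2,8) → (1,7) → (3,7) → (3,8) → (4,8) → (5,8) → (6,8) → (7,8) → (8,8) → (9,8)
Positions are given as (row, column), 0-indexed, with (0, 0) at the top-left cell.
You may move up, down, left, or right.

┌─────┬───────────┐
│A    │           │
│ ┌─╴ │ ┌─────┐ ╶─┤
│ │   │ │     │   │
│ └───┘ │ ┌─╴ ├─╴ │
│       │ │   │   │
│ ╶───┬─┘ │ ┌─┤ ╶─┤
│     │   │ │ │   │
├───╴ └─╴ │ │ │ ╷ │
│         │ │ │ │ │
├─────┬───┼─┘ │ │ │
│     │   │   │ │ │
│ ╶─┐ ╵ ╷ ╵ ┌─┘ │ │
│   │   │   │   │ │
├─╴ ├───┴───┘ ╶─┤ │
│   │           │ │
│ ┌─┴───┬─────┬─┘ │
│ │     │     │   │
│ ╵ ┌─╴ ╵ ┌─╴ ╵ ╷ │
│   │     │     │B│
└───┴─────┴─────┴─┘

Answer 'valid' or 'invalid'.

Checking path validity:
Result: Invalid move at step 15: cannot move from (2, 8) to (1, 7).

invalid

Correct solution:

┌─────┬───────────┐
│A    │↱ → → → ↓  │
│ ┌─╴ │ ┌─────┐ ╶─┤
│↓│   │↑│     │↳ ↓│
│ └───┘ │ ┌─╴ ├─╴ │
│↳ → → ↑│ │   │↓ ↲│
│ ╶───┬─┘ │ ┌─┤ ╶─┤
│     │   │ │ │↳ ↓│
├───╴ └─╴ │ │ │ ╷ │
│         │ │ │ │↓│
├─────┬───┼─┘ │ │ │
│     │   │   │ │↓│
│ ╶─┐ ╵ ╷ ╵ ┌─┘ │ │
│   │   │   │   │↓│
├─╴ ├───┴───┘ ╶─┤ │
│   │           │↓│
│ ┌─┴───┬─────┬─┘ │
│ │     │     │  ↓│
│ ╵ ┌─╴ ╵ ┌─╴ ╵ ╷ │
│   │     │     │B│
└───┴─────┴─────┴─┘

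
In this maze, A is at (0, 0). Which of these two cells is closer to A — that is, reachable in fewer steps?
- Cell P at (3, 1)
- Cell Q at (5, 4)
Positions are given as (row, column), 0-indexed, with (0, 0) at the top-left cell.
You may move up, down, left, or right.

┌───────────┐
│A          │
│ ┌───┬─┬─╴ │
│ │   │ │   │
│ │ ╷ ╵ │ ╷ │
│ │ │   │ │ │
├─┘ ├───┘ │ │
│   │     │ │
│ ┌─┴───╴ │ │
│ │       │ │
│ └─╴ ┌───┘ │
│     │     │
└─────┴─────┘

Shortest path A → P at (3, 1): 18 steps
Shortest path A → Q at (5, 4): 11 steps

Q is closer (11 steps vs 18 steps).

Path to P:

┌───────────┐
│A → → → → ↓│
│ ┌───┬─┬─╴ │
│ │   │ │↓ ↲│
│ │ ╷ ╵ │ ╷ │
│ │ │   │↓│ │
├─┘ ├───┘ │ │
│↱ P│    ↓│ │
│ ┌─┴───╴ │ │
│↑│  ↓ ← ↲│ │
│ └─╴ ┌───┘ │
│↑ ← ↲│     │
└─────┴─────┘

Path to Q:

┌───────────┐
│A → → → → ↓│
│ ┌───┬─┬─╴ │
│ │   │ │  ↓│
│ │ ╷ ╵ │ ╷ │
│ │ │   │ │↓│
├─┘ ├───┘ │ │
│   │     │↓│
│ ┌─┴───╴ │ │
│ │       │↓│
│ └─╴ ┌───┘ │
│     │  Q ↲│
└─────┴─────┘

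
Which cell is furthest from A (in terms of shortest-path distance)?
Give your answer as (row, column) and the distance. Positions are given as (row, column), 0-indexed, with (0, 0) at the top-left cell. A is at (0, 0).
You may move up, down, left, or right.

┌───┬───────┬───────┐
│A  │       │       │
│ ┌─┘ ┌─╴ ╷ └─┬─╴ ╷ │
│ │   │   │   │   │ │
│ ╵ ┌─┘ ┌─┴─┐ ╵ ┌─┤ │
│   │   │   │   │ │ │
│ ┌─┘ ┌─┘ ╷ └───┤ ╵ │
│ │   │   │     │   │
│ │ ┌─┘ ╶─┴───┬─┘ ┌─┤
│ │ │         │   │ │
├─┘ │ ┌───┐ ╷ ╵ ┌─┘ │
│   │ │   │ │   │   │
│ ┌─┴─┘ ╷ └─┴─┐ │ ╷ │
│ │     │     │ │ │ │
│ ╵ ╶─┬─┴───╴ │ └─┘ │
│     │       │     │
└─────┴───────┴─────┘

Computing BFS distances from A to all cells:
Furthest cell: (3, 7)
Distance: 36 steps

Path from A to the furthest cell:

┌───┬───────┬───────┐
│A  │↱ → → ↓│    ↱ ↓│
│ ┌─┘ ┌─╴ ╷ └─┬─╴ ╷ │
│↓│↱ ↑│   │↳ ↓│↱ ↑│↓│
│ ╵ ┌─┘ ┌─┴─┐ ╵ ┌─┤ │
│↳ ↑│   │↱ ↓│↳ ↑│ │↓│
│ ┌─┘ ┌─┘ ╷ └───┤ ╵ │
│ │   │↱ ↑│↳ → B│↓ ↲│
│ │ ┌─┘ ╶─┴───┬─┘ ┌─┤
│ │ │  ↑ ← ← ↰│↓ ↲│ │
├─┘ │ ┌───┐ ╷ ╵ ┌─┘ │
│   │ │   │ │↑ ↲│   │
│ ┌─┴─┘ ╷ └─┴─┐ │ ╷ │
│ │     │     │ │ │ │
│ ╵ ╶─┬─┴───╴ │ └─┘ │
│     │       │     │
└─────┴───────┴─────┘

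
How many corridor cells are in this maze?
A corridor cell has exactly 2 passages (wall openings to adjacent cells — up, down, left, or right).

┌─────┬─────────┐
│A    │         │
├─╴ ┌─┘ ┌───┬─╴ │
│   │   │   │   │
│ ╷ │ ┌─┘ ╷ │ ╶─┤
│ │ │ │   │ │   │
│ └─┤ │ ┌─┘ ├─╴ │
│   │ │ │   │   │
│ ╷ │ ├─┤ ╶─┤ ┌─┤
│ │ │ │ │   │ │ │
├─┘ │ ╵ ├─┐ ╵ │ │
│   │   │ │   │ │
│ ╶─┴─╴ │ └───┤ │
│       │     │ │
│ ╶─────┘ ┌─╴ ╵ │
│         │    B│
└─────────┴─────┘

Counting cells with exactly 2 passages:
Total corridor cells: 48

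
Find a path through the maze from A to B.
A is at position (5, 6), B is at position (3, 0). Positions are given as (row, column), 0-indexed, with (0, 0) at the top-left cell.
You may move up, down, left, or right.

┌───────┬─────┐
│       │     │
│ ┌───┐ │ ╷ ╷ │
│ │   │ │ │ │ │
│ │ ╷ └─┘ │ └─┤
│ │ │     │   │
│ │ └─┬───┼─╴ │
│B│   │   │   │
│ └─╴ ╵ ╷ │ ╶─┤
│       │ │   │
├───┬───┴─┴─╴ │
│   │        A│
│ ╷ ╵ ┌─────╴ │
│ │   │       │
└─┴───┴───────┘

Finding the shortest path from (5, 6) to (3, 0):
Path length: 22 steps
Directions: up → left → up → right → up → left → up → up → left → down → down → left → left → up → left → down → down → right → down → left → left → up

Solution:

┌───────┬─────┐
│       │↓ ↰  │
│ ┌───┐ │ ╷ ╷ │
│ │↓ ↰│ │↓│↑│ │
│ │ ╷ └─┘ │ └─┤
│ │↓│↑ ← ↲│↑ ↰│
│ │ └─┬───┼─╴ │
│B│↳ ↓│   │↱ ↑│
│ └─╴ ╵ ╷ │ ╶─┤
│↑ ← ↲  │ │↑ ↰│
├───┬───┴─┴─╴ │
│   │        A│
│ ╷ ╵ ┌─────╴ │
│ │   │       │
└─┴───┴───────┘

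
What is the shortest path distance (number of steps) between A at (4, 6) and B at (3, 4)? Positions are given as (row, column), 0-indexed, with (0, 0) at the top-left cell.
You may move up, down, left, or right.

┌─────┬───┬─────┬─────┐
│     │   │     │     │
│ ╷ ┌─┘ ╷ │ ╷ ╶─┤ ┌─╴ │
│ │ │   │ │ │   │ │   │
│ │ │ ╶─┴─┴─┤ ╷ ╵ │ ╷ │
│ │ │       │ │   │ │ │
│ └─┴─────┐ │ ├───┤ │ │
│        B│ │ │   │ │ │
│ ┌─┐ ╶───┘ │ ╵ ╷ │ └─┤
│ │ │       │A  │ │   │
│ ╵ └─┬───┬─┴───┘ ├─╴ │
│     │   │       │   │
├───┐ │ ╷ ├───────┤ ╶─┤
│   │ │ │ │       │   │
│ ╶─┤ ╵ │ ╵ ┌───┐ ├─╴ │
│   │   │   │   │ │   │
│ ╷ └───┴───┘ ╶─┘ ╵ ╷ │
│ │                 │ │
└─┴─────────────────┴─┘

Finding path from (4, 6) to (3, 4):
Path: (4,6) → (3,6) → (2,6) → (1,6) → (1,7) → (2,7) → (2,8) → (1,8) → (0,8) → (0,9) → (0,10) → (1,10) → (1,9) → (2,9) → (3,9) → (4,9) → (4,10) → (5,10) → (5,9) → (6,9) → (6,10) → (7,10) → (7,9) → (8,9) → (8,8) → (7,8) → (6,8) → (6,7) → (6,6) → (6,5) → (7,5) → (7,4) → (6,4) → (5,4) → (5,3) → (6,3) → (7,3) → (7,2) → (6,2) → (5,2) → (5,1) → (5,0) → (4,0) → (3,0) → (3,1) → (3,2) → (3,3) → (3,4)
Distance: 47 steps

Solution:

┌─────┬───┬─────┬─────┐
│     │   │     │↱ → ↓│
│ ╷ ┌─┘ ╷ │ ╷ ╶─┤ ┌─╴ │
│ │ │   │ │ │↱ ↓│↑│↓ ↲│
│ │ │ ╶─┴─┴─┤ ╷ ╵ │ ╷ │
│ │ │       │↑│↳ ↑│↓│ │
│ └─┴─────┐ │ ├───┤ │ │
│↱ → → → B│ │↑│   │↓│ │
│ ┌─┐ ╶───┘ │ ╵ ╷ │ └─┤
│↑│ │       │A  │ │↳ ↓│
│ ╵ └─┬───┬─┴───┘ ├─╴ │
│↑ ← ↰│↓ ↰│       │↓ ↲│
├───┐ │ ╷ ├───────┤ ╶─┤
│   │↑│↓│↑│↓ ← ← ↰│↳ ↓│
│ ╶─┤ ╵ │ ╵ ┌───┐ ├─╴ │
│   │↑ ↲│↑ ↲│   │↑│↓ ↲│
│ ╷ └───┴───┘ ╶─┘ ╵ ╷ │
│ │              ↑ ↲│ │
└─┴─────────────────┴─┘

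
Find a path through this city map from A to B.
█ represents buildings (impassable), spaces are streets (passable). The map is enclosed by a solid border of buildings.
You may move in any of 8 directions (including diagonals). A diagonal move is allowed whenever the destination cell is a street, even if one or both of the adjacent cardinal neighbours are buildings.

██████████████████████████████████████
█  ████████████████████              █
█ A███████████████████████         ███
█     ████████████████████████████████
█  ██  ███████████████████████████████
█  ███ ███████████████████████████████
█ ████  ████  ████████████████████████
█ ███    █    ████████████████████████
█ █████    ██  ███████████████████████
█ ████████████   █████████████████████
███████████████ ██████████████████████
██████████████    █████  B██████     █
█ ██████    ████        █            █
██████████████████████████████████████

Finding the shortest path from A to B:
Movement: 8-directional
Path length: 23 steps
Directions: down-right → right → down-right → down-right → down-right → down-right → down-right → right → up-right → right → down-right → down-right → down-right → down-right → right → down-right → right → right → right → right → right → up-right → right

Solution:

██████████████████████████████████████
█  ████████████████████              █
█ A███████████████████████         ███
█  →↘ ████████████████████████████████
█  ██↘ ███████████████████████████████
█  ███↘███████████████████████████████
█ ████ ↘████  ████████████████████████
█ ███   ↘█ →↘ ████████████████████████
█ █████  →↗██↘ ███████████████████████
█ ████████████↘  █████████████████████
███████████████↘██████████████████████
██████████████  →↘█████ →B██████     █
█ ██████    ████  →→→→→↗█            █
██████████████████████████████████████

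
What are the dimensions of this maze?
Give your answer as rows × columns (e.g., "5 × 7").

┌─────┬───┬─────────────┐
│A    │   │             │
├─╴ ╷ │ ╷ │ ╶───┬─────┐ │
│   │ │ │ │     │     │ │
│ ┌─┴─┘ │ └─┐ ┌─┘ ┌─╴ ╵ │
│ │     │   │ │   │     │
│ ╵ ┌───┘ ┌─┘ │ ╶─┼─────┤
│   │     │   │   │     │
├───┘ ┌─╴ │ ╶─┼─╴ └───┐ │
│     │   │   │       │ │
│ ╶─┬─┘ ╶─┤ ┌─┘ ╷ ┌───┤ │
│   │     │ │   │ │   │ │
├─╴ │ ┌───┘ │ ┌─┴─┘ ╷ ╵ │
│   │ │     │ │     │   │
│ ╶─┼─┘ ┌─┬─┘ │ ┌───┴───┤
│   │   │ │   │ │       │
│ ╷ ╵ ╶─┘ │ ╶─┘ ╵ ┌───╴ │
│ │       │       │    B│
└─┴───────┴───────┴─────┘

Counting the maze dimensions:
Rows (vertical): 9
Columns (horizontal): 12
Dimensions: 9 × 12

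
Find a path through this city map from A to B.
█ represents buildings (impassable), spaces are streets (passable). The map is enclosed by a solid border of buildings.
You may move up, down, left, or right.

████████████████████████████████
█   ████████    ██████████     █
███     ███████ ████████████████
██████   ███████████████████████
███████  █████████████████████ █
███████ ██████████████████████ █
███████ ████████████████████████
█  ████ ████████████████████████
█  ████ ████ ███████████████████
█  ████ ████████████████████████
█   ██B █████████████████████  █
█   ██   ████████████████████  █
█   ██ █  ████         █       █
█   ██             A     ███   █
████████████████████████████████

Finding the shortest path from A to B:
Movement: cardinal only
Path length: 16 steps
Directions: left → left → left → left → left → left → left → left → left → left → up → left → up → left → up → left

Solution:

████████████████████████████████
█   ████████    ██████████     █
███     ███████ ████████████████
██████   ███████████████████████
███████  █████████████████████ █
███████ ██████████████████████ █
███████ ████████████████████████
█  ████ ████████████████████████
█  ████ ████ ███████████████████
█  ████ ████████████████████████
█   ██B↰█████████████████████  █
█   ██ ↑↰████████████████████  █
█   ██ █↑↰████         █       █
█   ██   ↑←←←←←←←←←A     ███   █
████████████████████████████████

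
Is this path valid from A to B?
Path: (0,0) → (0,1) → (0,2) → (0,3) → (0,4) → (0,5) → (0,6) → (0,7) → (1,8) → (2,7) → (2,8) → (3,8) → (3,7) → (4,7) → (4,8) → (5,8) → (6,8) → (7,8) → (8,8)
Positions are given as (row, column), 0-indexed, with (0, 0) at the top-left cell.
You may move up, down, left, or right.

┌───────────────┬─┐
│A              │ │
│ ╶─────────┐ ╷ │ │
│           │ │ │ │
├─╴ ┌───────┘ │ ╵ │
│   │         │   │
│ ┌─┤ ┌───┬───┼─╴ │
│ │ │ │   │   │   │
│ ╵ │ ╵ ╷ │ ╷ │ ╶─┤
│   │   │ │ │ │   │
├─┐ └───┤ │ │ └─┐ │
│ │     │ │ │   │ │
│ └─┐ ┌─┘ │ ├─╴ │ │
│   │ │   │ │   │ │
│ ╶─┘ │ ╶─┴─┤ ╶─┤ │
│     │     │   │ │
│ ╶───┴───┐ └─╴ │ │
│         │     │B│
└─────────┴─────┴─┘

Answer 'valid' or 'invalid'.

Checking path validity:
Result: Invalid move at step 8: cannot move from (0, 7) to (1, 8).

invalid

Correct solution:

┌───────────────┬─┐
│A → → → → → → ↓│ │
│ ╶─────────┐ ╷ │ │
│           │ │↓│ │
├─╴ ┌───────┘ │ ╵ │
│   │         │↳ ↓│
│ ┌─┤ ┌───┬───┼─╴ │
│ │ │ │   │   │↓ ↲│
│ ╵ │ ╵ ╷ │ ╷ │ ╶─┤
│   │   │ │ │ │↳ ↓│
├─┐ └───┤ │ │ └─┐ │
│ │     │ │ │   │↓│
│ └─┐ ┌─┘ │ ├─╴ │ │
│   │ │   │ │   │↓│
│ ╶─┘ │ ╶─┴─┤ ╶─┤ │
│     │     │   │↓│
│ ╶───┴───┐ └─╴ │ │
│         │     │B│
└─────────┴─────┴─┘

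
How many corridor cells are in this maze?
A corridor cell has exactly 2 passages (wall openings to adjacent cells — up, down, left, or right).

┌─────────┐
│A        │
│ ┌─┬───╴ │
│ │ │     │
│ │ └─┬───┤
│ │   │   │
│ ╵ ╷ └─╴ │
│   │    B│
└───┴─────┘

Counting cells with exactly 2 passages:
Total corridor cells: 16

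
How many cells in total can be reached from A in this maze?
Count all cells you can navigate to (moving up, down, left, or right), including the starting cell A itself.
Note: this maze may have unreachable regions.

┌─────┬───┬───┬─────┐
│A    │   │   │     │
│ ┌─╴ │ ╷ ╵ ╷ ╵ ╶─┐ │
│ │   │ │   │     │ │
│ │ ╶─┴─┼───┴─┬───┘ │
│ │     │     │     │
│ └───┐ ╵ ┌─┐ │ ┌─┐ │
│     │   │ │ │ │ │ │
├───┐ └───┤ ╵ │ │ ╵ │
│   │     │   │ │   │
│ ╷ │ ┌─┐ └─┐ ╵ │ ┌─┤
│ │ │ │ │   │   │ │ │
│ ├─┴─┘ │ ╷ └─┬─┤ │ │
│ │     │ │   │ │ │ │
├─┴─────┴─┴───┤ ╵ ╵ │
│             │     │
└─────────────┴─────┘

Using BFS/flood-fill to find all reachable cells from A:
Maze size: 8 × 10 = 80 total cells
16 cell(s) are walled off and cannot be reached from A.
Reachable cells: 64

Reachable region (· marks reachable cells):

┌─────┬───┬───┬─────┐
│A · ·│· ·│· ·│· · ·│
│ ┌─╴ │ ╷ ╵ ╷ ╵ ╶─┐ │
│·│· ·│·│· ·│· · ·│·│
│ │ ╶─┴─┼───┴─┬───┘ │
│·│· · ·│· · ·│· · ·│
│ └───┐ ╵ ┌─┐ │ ┌─┐ │
│· · ·│· ·│·│·│·│·│·│
├───┐ └───┤ ╵ │ │ ╵ │
│   │· · ·│· ·│·│· ·│
│ ╷ │ ┌─┐ └─┐ ╵ │ ┌─┤
│ │ │·│ │· ·│· ·│·│·│
│ ├─┴─┘ │ ╷ └─┬─┤ │ │
│ │     │·│· ·│·│·│·│
├─┴─────┴─┴───┤ ╵ ╵ │
│             │· · ·│
└─────────────┴─────┘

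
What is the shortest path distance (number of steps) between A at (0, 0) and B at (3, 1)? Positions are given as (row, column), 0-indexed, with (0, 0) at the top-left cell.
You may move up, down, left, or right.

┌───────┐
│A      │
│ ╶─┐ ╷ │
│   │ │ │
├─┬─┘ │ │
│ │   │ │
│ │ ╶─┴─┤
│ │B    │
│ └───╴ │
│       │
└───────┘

Finding path from (0, 0) to (3, 1):
Path: (0,0) → (0,1) → (0,2) → (1,2) → (2,2) → (2,1) → (3,1)
Distance: 6 steps

Solution:

┌───────┐
│A → ↓  │
│ ╶─┐ ╷ │
│   │↓│ │
├─┬─┘ │ │
│ │↓ ↲│ │
│ │ ╶─┴─┤
│ │B    │
│ └───╴ │
│       │
└───────┘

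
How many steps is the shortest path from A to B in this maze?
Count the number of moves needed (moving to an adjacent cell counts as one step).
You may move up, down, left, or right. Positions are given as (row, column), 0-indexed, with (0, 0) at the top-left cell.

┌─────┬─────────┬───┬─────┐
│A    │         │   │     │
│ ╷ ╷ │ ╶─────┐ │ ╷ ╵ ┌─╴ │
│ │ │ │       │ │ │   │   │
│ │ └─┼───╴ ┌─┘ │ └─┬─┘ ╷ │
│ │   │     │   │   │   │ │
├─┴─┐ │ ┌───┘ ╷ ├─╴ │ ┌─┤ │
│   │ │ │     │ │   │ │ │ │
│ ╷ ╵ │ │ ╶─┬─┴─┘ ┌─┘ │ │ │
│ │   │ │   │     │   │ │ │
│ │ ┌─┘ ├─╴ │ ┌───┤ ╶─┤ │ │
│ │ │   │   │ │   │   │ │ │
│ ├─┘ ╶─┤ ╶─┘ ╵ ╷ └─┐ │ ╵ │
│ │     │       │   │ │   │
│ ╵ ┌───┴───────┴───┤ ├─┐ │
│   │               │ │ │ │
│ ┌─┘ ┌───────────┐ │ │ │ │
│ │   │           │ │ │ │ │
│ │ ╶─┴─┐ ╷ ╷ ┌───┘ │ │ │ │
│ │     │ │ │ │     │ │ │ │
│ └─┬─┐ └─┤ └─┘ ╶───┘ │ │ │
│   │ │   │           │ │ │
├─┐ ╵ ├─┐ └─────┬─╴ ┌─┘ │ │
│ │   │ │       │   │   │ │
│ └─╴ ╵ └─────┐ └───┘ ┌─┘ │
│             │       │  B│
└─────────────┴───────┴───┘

Using BFS to find shortest path:
Start: (0, 0), End: (12, 12)
Path found:
(0,0) → (0,1) → (1,1) → (2,1) → (2,2) → (3,2) → (4,2) → (4,1) → (3,1) → (3,0) → (4,0) → (5,0) → (6,0) → (7,0) → (7,1) → (6,1) → (6,2) → (5,2) → (5,3) → (4,3) → (3,3) → (2,3) → (2,4) → (2,5) → (1,5) → (1,4) → (1,3) → (0,3) → (0,4) → (0,5) → (0,6) → (0,7) → (1,7) → (2,7) → (2,6) → (3,6) → (3,5) → (3,4) → (4,4) → (4,5) → (5,5) → (5,4) → (6,4) → (6,5) → (6,6) → (5,6) → (4,6) → (4,7) → (4,8) → (3,8) → (3,9) → (2,9) → (2,8) → (1,8) → (0,8) → (0,9) → (1,9) → (1,10) → (0,10) → (0,11) → (0,12) → (1,12) → (2,12) → (3,12) → (4,12) → (5,12) → (6,12) → (7,12) → (8,12) → (9,12) → (10,12) → (11,12) → (12,12)
Number of steps: 72

Solution:

┌─────┬─────────┬───┬─────┐
│A ↓  │↱ → → → ↓│↱ ↓│↱ → ↓│
│ ╷ ╷ │ ╶─────┐ │ ╷ ╵ ┌─╴ │
│ │↓│ │↑ ← ↰  │↓│↑│↳ ↑│  ↓│
│ │ └─┼───╴ ┌─┘ │ └─┬─┘ ╷ │
│ │↳ ↓│↱ → ↑│↓ ↲│↑ ↰│   │↓│
├─┴─┐ │ ┌───┘ ╷ ├─╴ │ ┌─┤ │
│↓ ↰│↓│↑│↓ ← ↲│ │↱ ↑│ │ │↓│
│ ╷ ╵ │ │ ╶─┬─┴─┘ ┌─┘ │ │ │
│↓│↑ ↲│↑│↳ ↓│↱ → ↑│   │ │↓│
│ │ ┌─┘ ├─╴ │ ┌───┤ ╶─┤ │ │
│↓│ │↱ ↑│↓ ↲│↑│   │   │ │↓│
│ ├─┘ ╶─┤ ╶─┘ ╵ ╷ └─┐ │ ╵ │
│↓│↱ ↑  │↳ → ↑  │   │ │  ↓│
│ ╵ ┌───┴───────┴───┤ ├─┐ │
│↳ ↑│               │ │ │↓│
│ ┌─┘ ┌───────────┐ │ │ │ │
│ │   │           │ │ │ │↓│
│ │ ╶─┴─┐ ╷ ╷ ┌───┘ │ │ │ │
│ │     │ │ │ │     │ │ │↓│
│ └─┬─┐ └─┤ └─┘ ╶───┘ │ │ │
│   │ │   │           │ │↓│
├─┐ ╵ ├─┐ └─────┬─╴ ┌─┘ │ │
│ │   │ │       │   │   │↓│
│ └─╴ ╵ └─────┐ └───┘ ┌─┘ │
│             │       │  B│
└─────────────┴───────┴───┘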